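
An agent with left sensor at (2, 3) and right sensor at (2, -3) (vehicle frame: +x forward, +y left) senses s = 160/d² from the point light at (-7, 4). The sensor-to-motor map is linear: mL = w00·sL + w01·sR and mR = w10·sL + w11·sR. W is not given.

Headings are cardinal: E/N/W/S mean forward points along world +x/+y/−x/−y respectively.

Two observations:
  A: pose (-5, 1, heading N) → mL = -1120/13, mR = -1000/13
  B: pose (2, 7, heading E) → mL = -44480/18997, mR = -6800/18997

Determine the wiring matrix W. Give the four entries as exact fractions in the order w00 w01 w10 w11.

obs A: pose=(-5,1,N) → sL=80, sR=80/13, mL=-1120/13, mR=-1000/13
obs B: pose=(2,7,E) → sL=160/157, sR=160/121, mL=-44480/18997, mR=-6800/18997
sensor matrix S = [[80, 80/13], [160/157, 160/121]]; det S = 24576000/246961
solve [mL_A; mL_B] = S·[w00; w01] and [mR_A; mR_B] = S·[w10; w11]:
  w00 = -1, w01 = -1, w10 = -1, w11 = 1/2

-1 -1 -1 1/2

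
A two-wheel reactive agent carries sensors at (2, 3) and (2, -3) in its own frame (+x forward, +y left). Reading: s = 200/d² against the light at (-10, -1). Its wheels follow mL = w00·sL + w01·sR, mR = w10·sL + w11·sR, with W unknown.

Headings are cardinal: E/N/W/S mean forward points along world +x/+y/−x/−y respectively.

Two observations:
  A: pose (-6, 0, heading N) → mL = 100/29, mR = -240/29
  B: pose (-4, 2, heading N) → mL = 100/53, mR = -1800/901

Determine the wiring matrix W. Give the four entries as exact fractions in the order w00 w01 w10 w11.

obs A: pose=(-6,0,N) → sL=20, sR=100/29, mL=100/29, mR=-240/29
obs B: pose=(-4,2,N) → sL=100/17, sR=100/53, mL=100/53, mR=-1800/901
sensor matrix S = [[20, 100/29], [100/17, 100/53]]; det S = 456000/26129
solve [mL_A; mL_B] = S·[w00; w01] and [mR_A; mR_B] = S·[w10; w11]:
  w00 = 0, w01 = 1, w10 = -1/2, w11 = 1/2

0 1 -1/2 1/2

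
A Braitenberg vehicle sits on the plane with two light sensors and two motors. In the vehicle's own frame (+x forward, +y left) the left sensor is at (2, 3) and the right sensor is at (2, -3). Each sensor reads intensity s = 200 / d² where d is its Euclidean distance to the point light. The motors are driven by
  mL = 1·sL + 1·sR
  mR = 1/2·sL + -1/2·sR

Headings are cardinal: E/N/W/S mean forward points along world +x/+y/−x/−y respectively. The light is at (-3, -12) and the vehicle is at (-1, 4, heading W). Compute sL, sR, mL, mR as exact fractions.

left sensor world pos  = (-3, 1); dL² = 169
right sensor world pos = (-3, 7); dR² = 361
sL = 200/169 = 200/169
sR = 200/361 = 200/361
mL = 1·sL + 1·sR = 106000/61009
mR = 1/2·sL + -1/2·sR = 19200/61009

200/169 200/361 106000/61009 19200/61009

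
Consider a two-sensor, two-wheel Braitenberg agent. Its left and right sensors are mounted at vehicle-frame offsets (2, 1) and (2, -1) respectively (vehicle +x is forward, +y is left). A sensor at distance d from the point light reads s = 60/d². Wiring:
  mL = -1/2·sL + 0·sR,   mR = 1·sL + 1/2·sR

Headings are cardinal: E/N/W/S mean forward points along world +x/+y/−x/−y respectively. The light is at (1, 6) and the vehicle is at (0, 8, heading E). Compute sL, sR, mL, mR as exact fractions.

6 30 -3 21

left sensor world pos  = (2, 9); dL² = 10
right sensor world pos = (2, 7); dR² = 2
sL = 60/10 = 6
sR = 60/2 = 30
mL = -1/2·sL + 0·sR = -3
mR = 1·sL + 1/2·sR = 21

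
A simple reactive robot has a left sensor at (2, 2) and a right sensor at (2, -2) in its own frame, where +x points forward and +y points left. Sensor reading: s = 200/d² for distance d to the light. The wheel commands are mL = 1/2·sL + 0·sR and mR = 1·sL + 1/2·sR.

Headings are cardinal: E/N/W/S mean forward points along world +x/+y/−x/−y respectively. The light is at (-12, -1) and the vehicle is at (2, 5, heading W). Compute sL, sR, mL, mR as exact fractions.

5/4 25/26 5/8 45/26

left sensor world pos  = (0, 3); dL² = 160
right sensor world pos = (0, 7); dR² = 208
sL = 200/160 = 5/4
sR = 200/208 = 25/26
mL = 1/2·sL + 0·sR = 5/8
mR = 1·sL + 1/2·sR = 45/26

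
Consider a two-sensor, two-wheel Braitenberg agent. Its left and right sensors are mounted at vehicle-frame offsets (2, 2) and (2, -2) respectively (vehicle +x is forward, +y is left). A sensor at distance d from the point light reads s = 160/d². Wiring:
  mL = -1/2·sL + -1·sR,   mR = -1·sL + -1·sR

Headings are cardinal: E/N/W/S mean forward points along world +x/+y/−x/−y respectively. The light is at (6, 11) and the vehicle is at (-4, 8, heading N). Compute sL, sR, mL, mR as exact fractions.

32/29 32/13 -1136/377 -1344/377

left sensor world pos  = (-6, 10); dL² = 145
right sensor world pos = (-2, 10); dR² = 65
sL = 160/145 = 32/29
sR = 160/65 = 32/13
mL = -1/2·sL + -1·sR = -1136/377
mR = -1·sL + -1·sR = -1344/377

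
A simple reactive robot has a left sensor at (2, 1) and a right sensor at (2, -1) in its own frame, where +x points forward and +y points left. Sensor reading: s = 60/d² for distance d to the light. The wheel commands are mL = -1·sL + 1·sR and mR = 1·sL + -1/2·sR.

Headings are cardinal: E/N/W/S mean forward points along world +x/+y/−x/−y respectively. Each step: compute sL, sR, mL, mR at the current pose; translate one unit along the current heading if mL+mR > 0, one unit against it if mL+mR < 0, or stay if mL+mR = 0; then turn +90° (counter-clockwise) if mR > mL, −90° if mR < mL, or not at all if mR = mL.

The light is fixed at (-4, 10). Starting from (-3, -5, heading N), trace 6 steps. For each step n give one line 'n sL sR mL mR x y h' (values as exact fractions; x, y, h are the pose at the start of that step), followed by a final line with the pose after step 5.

0 60/169 60/173 -240/29237 5310/29237 -3 -5 N
1 30/113 6/17 168/1921 171/1921 -3 -4 W
2 60/257 60/257 0 30/257 -4 -4 S
3 3/10 3/13 -9/130 12/65 -4 -5 E
4 60/169 60/173 -240/29237 5310/29237 -3 -5 N
5 30/113 6/17 168/1921 171/1921 -3 -4 W
final -4 -4 S

n=0: pose=(-3,-5,N); sL=60/169, sR=60/173; mL=-240/29237, mR=5310/29237; mL+mR=30/173 → advance +1; mR−mL=5550/29237 → turn +1·90°
n=1: pose=(-3,-4,W); sL=30/113, sR=6/17; mL=168/1921, mR=171/1921; mL+mR=3/17 → advance +1; mR−mL=3/1921 → turn +1·90°
n=2: pose=(-4,-4,S); sL=60/257, sR=60/257; mL=0, mR=30/257; mL+mR=30/257 → advance +1; mR−mL=30/257 → turn +1·90°
n=3: pose=(-4,-5,E); sL=3/10, sR=3/13; mL=-9/130, mR=12/65; mL+mR=3/26 → advance +1; mR−mL=33/130 → turn +1·90°
n=4: pose=(-3,-5,N); sL=60/169, sR=60/173; mL=-240/29237, mR=5310/29237; mL+mR=30/173 → advance +1; mR−mL=5550/29237 → turn +1·90°
n=5: pose=(-3,-4,W); sL=30/113, sR=6/17; mL=168/1921, mR=171/1921; mL+mR=3/17 → advance +1; mR−mL=3/1921 → turn +1·90°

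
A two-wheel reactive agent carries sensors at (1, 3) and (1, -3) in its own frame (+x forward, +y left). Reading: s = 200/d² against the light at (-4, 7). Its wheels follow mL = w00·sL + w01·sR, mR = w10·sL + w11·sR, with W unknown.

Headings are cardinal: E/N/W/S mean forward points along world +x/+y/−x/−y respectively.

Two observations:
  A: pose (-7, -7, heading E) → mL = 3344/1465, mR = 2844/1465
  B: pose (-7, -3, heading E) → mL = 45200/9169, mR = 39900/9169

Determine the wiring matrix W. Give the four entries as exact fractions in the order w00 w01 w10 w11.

1 1 1 1/2

obs A: pose=(-7,-7,E) → sL=8/5, sR=200/293, mL=3344/1465, mR=2844/1465
obs B: pose=(-7,-3,E) → sL=200/53, sR=200/173, mL=45200/9169, mR=39900/9169
sensor matrix S = [[8/5, 200/293], [200/53, 200/173]]; det S = -1950720/2686517
solve [mL_A; mL_B] = S·[w00; w01] and [mR_A; mR_B] = S·[w10; w11]:
  w00 = 1, w01 = 1, w10 = 1, w11 = 1/2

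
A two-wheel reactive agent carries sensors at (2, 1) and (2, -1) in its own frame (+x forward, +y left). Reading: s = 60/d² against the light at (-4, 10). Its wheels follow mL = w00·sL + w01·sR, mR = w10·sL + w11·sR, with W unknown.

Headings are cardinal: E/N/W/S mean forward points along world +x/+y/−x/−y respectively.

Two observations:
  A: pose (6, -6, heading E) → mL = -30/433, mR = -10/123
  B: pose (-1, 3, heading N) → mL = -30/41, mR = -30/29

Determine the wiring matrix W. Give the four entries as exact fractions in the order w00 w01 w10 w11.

0 -1/2 -1/2 0

obs A: pose=(6,-6,E) → sL=20/123, sR=60/433, mL=-30/433, mR=-10/123
obs B: pose=(-1,3,N) → sL=60/29, sR=60/41, mL=-30/41, mR=-30/29
sensor matrix S = [[20/123, 60/433], [60/29, 60/41]]; det S = -1028800/21108317
solve [mL_A; mL_B] = S·[w00; w01] and [mR_A; mR_B] = S·[w10; w11]:
  w00 = 0, w01 = -1/2, w10 = -1/2, w11 = 0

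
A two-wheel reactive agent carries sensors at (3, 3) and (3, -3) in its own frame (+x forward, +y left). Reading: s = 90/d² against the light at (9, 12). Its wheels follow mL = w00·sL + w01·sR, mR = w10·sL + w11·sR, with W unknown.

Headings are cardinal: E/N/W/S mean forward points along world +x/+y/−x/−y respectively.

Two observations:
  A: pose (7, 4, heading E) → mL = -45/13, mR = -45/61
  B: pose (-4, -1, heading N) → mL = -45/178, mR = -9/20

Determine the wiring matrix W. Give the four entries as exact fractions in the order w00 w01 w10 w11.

obs A: pose=(7,4,E) → sL=45/13, sR=45/61, mL=-45/13, mR=-45/61
obs B: pose=(-4,-1,N) → sL=45/178, sR=9/20, mL=-45/178, mR=-9/20
sensor matrix S = [[45/13, 45/61], [45/178, 9/20]]; det S = 387099/282308
solve [mL_A; mL_B] = S·[w00; w01] and [mR_A; mR_B] = S·[w10; w11]:
  w00 = -1, w01 = 0, w10 = 0, w11 = -1

-1 0 0 -1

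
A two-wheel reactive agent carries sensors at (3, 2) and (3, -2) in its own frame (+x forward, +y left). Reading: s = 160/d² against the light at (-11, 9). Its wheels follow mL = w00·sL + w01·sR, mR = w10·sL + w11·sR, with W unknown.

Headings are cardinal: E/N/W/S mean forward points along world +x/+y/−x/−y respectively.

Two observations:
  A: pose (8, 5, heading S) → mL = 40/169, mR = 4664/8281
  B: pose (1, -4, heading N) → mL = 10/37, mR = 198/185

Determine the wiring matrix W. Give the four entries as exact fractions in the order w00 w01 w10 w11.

obs A: pose=(8,5,S) → sL=16/49, sR=80/169, mL=40/169, mR=4664/8281
obs B: pose=(1,-4,N) → sL=4/5, sR=20/37, mL=10/37, mR=198/185
sensor matrix S = [[16/49, 80/169], [4/5, 20/37]]; det S = -61952/306397
solve [mL_A; mL_B] = S·[w00; w01] and [mR_A; mR_B] = S·[w10; w11]:
  w00 = 0, w01 = 1/2, w10 = 1, w11 = 1/2

0 1/2 1 1/2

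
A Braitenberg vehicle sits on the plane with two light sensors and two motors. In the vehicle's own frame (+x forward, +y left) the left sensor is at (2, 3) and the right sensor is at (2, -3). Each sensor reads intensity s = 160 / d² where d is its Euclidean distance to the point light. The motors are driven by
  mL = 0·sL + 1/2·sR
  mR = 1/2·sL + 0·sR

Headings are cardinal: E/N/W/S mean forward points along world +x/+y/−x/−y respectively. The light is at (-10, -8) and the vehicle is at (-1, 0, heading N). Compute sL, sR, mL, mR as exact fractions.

20/17 40/61 20/61 10/17

left sensor world pos  = (-4, 2); dL² = 136
right sensor world pos = (2, 2); dR² = 244
sL = 160/136 = 20/17
sR = 160/244 = 40/61
mL = 0·sL + 1/2·sR = 20/61
mR = 1/2·sL + 0·sR = 10/17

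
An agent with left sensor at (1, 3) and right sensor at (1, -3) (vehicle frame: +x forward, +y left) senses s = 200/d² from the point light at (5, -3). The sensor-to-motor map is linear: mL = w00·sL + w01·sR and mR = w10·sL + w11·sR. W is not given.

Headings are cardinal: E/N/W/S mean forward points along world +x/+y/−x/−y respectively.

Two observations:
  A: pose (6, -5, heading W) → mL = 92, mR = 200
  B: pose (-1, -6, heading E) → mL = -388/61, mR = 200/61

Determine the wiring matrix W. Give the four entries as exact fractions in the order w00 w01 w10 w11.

-1 1/2 0 1

obs A: pose=(6,-5,W) → sL=8, sR=200, mL=92, mR=200
obs B: pose=(-1,-6,E) → sL=8, sR=200/61, mL=-388/61, mR=200/61
sensor matrix S = [[8, 200], [8, 200/61]]; det S = -96000/61
solve [mL_A; mL_B] = S·[w00; w01] and [mR_A; mR_B] = S·[w10; w11]:
  w00 = -1, w01 = 1/2, w10 = 0, w11 = 1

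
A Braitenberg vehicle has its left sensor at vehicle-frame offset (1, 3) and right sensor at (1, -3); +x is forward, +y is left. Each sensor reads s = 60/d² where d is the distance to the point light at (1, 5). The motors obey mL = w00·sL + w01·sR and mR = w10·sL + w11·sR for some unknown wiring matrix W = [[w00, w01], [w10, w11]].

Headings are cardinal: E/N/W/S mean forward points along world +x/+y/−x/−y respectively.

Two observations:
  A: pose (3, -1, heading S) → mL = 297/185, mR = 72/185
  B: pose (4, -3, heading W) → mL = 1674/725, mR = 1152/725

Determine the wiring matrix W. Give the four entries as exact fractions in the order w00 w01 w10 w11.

obs A: pose=(3,-1,S) → sL=30/37, sR=6/5, mL=297/185, mR=72/185
obs B: pose=(4,-3,W) → sL=12/25, sR=60/29, mL=1674/725, mR=1152/725
sensor matrix S = [[30/37, 6/5], [12/25, 60/29]]; det S = 147744/134125
solve [mL_A; mL_B] = S·[w00; w01] and [mR_A; mR_B] = S·[w10; w11]:
  w00 = 1/2, w01 = 1, w10 = -1, w11 = 1

1/2 1 -1 1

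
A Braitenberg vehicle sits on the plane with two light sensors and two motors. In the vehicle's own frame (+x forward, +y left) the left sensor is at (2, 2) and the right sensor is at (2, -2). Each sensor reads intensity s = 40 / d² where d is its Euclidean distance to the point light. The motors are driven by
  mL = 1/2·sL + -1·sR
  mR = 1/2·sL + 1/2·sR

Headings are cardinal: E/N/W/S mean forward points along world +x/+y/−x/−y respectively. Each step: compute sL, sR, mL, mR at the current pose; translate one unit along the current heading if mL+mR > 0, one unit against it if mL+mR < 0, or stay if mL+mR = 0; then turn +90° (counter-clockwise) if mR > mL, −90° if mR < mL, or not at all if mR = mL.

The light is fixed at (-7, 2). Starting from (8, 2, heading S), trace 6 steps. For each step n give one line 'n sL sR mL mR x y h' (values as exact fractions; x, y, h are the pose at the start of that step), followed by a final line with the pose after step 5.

n=0: pose=(8,2,S); sL=40/293, sR=40/173; mL=-8260/50689, mR=9320/50689; mL+mR=1060/50689 → advance +1; mR−mL=60/173 → turn +1·90°
n=1: pose=(8,1,E); sL=4/29, sR=20/149; mL=-282/4321, mR=588/4321; mL+mR=306/4321 → advance +1; mR−mL=30/149 → turn +1·90°
n=2: pose=(9,1,N); sL=40/197, sR=8/65; mL=-276/12805, mR=2088/12805; mL+mR=1812/12805 → advance +1; mR−mL=12/65 → turn +1·90°
n=3: pose=(9,2,W); sL=1/5, sR=1/5; mL=-1/10, mR=1/5; mL+mR=1/10 → advance +1; mR−mL=3/10 → turn +1·90°
n=4: pose=(8,2,S); sL=40/293, sR=40/173; mL=-8260/50689, mR=9320/50689; mL+mR=1060/50689 → advance +1; mR−mL=60/173 → turn +1·90°
n=5: pose=(8,1,E); sL=4/29, sR=20/149; mL=-282/4321, mR=588/4321; mL+mR=306/4321 → advance +1; mR−mL=30/149 → turn +1·90°

0 40/293 40/173 -8260/50689 9320/50689 8 2 S
1 4/29 20/149 -282/4321 588/4321 8 1 E
2 40/197 8/65 -276/12805 2088/12805 9 1 N
3 1/5 1/5 -1/10 1/5 9 2 W
4 40/293 40/173 -8260/50689 9320/50689 8 2 S
5 4/29 20/149 -282/4321 588/4321 8 1 E
final 9 1 N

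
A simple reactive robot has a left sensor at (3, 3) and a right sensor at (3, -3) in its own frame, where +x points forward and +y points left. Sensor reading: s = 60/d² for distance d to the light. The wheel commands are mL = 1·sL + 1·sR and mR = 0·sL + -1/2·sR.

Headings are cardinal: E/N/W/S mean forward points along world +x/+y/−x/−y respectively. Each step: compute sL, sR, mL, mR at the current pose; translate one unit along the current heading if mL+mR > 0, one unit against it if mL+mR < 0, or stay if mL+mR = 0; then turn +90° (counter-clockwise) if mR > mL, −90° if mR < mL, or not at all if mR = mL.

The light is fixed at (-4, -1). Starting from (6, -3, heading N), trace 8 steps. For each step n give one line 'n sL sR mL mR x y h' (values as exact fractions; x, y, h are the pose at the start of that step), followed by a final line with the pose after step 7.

n=0: pose=(6,-3,N); sL=6/5, sR=6/17; mL=132/85, mR=-3/17; mL+mR=117/85 → advance +1; mR−mL=-147/85 → turn -1·90°
n=1: pose=(6,-2,E); sL=60/173, sR=12/37; mL=4296/6401, mR=-6/37; mL+mR=3258/6401 → advance +1; mR−mL=-5334/6401 → turn -1·90°
n=2: pose=(7,-2,S); sL=15/53, sR=3/4; mL=219/212, mR=-3/8; mL+mR=279/424 → advance +1; mR−mL=-597/424 → turn -1·90°
n=3: pose=(7,-3,W); sL=60/89, sR=12/13; mL=1848/1157, mR=-6/13; mL+mR=1314/1157 → advance +1; mR−mL=-2382/1157 → turn -1·90°
n=4: pose=(6,-3,N); sL=6/5, sR=6/17; mL=132/85, mR=-3/17; mL+mR=117/85 → advance +1; mR−mL=-147/85 → turn -1·90°
n=5: pose=(6,-2,E); sL=60/173, sR=12/37; mL=4296/6401, mR=-6/37; mL+mR=3258/6401 → advance +1; mR−mL=-5334/6401 → turn -1·90°
n=6: pose=(7,-2,S); sL=15/53, sR=3/4; mL=219/212, mR=-3/8; mL+mR=279/424 → advance +1; mR−mL=-597/424 → turn -1·90°
n=7: pose=(7,-3,W); sL=60/89, sR=12/13; mL=1848/1157, mR=-6/13; mL+mR=1314/1157 → advance +1; mR−mL=-2382/1157 → turn -1·90°

0 6/5 6/17 132/85 -3/17 6 -3 N
1 60/173 12/37 4296/6401 -6/37 6 -2 E
2 15/53 3/4 219/212 -3/8 7 -2 S
3 60/89 12/13 1848/1157 -6/13 7 -3 W
4 6/5 6/17 132/85 -3/17 6 -3 N
5 60/173 12/37 4296/6401 -6/37 6 -2 E
6 15/53 3/4 219/212 -3/8 7 -2 S
7 60/89 12/13 1848/1157 -6/13 7 -3 W
final 6 -3 N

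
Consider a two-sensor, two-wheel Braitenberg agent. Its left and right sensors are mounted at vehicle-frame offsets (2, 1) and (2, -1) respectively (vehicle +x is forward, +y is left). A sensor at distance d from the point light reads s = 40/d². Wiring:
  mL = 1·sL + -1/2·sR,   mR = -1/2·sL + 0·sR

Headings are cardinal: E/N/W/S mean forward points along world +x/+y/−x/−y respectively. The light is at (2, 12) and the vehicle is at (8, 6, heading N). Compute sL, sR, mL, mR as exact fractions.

left sensor world pos  = (7, 8); dL² = 41
right sensor world pos = (9, 8); dR² = 65
sL = 40/41 = 40/41
sR = 40/65 = 8/13
mL = 1·sL + -1/2·sR = 356/533
mR = -1/2·sL + 0·sR = -20/41

40/41 8/13 356/533 -20/41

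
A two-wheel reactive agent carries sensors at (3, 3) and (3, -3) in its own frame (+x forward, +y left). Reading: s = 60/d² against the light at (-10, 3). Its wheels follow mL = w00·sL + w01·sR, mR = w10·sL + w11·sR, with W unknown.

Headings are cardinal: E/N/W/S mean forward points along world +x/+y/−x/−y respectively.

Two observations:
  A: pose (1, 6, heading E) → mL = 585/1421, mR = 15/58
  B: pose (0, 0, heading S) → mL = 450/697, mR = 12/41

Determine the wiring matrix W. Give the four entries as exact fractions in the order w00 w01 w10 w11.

obs A: pose=(1,6,E) → sL=15/58, sR=15/49, mL=585/1421, mR=15/58
obs B: pose=(0,0,S) → sL=12/41, sR=12/17, mL=450/697, mR=12/41
sensor matrix S = [[15/58, 15/49], [12/41, 12/17]]; det S = 92070/990437
solve [mL_A; mL_B] = S·[w00; w01] and [mR_A; mR_B] = S·[w10; w11]:
  w00 = 1, w01 = 1/2, w10 = 1, w11 = 0

1 1/2 1 0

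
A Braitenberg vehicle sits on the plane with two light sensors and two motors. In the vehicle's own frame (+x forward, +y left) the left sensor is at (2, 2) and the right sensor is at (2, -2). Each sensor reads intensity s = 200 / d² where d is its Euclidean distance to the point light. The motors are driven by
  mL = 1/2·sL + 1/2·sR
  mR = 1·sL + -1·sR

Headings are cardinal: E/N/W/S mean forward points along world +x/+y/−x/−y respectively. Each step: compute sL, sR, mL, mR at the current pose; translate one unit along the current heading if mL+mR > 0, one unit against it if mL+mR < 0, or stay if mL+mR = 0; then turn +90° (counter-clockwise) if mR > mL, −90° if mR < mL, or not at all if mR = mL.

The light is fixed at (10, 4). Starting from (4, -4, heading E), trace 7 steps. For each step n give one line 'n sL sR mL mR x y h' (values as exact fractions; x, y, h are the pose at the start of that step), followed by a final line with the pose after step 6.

0 50/13 50/29 1050/377 800/377 4 -4 E
1 200/109 200/149 25800/16241 8000/16241 5 -4 S
2 20/17 100/49 1340/833 -720/833 5 -5 W
3 200/113 40/13 3560/1469 -1920/1469 4 -5 N
4 50/13 50/29 1050/377 800/377 4 -4 E
5 200/109 200/149 25800/16241 8000/16241 5 -4 S
6 20/17 100/49 1340/833 -720/833 5 -5 W
final 4 -5 N

n=0: pose=(4,-4,E); sL=50/13, sR=50/29; mL=1050/377, mR=800/377; mL+mR=1850/377 → advance +1; mR−mL=-250/377 → turn -1·90°
n=1: pose=(5,-4,S); sL=200/109, sR=200/149; mL=25800/16241, mR=8000/16241; mL+mR=33800/16241 → advance +1; mR−mL=-17800/16241 → turn -1·90°
n=2: pose=(5,-5,W); sL=20/17, sR=100/49; mL=1340/833, mR=-720/833; mL+mR=620/833 → advance +1; mR−mL=-2060/833 → turn -1·90°
n=3: pose=(4,-5,N); sL=200/113, sR=40/13; mL=3560/1469, mR=-1920/1469; mL+mR=1640/1469 → advance +1; mR−mL=-5480/1469 → turn -1·90°
n=4: pose=(4,-4,E); sL=50/13, sR=50/29; mL=1050/377, mR=800/377; mL+mR=1850/377 → advance +1; mR−mL=-250/377 → turn -1·90°
n=5: pose=(5,-4,S); sL=200/109, sR=200/149; mL=25800/16241, mR=8000/16241; mL+mR=33800/16241 → advance +1; mR−mL=-17800/16241 → turn -1·90°
n=6: pose=(5,-5,W); sL=20/17, sR=100/49; mL=1340/833, mR=-720/833; mL+mR=620/833 → advance +1; mR−mL=-2060/833 → turn -1·90°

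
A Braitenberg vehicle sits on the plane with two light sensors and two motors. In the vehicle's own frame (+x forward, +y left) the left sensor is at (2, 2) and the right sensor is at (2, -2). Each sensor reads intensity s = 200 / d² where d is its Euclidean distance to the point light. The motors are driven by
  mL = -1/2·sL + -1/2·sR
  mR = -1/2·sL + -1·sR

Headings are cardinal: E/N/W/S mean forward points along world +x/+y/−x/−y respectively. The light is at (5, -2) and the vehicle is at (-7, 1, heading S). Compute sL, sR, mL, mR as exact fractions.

200/101 200/197 -29800/19897 -39900/19897

left sensor world pos  = (-5, -1); dL² = 101
right sensor world pos = (-9, -1); dR² = 197
sL = 200/101 = 200/101
sR = 200/197 = 200/197
mL = -1/2·sL + -1/2·sR = -29800/19897
mR = -1/2·sL + -1·sR = -39900/19897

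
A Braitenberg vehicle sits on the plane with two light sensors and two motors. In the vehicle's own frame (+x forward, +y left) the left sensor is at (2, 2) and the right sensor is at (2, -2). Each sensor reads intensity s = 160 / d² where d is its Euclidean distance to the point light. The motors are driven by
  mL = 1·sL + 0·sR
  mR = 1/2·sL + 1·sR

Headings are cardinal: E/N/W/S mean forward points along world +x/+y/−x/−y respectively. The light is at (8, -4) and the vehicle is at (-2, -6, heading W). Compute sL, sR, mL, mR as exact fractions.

1 10/9 1 29/18

left sensor world pos  = (-4, -8); dL² = 160
right sensor world pos = (-4, -4); dR² = 144
sL = 160/160 = 1
sR = 160/144 = 10/9
mL = 1·sL + 0·sR = 1
mR = 1/2·sL + 1·sR = 29/18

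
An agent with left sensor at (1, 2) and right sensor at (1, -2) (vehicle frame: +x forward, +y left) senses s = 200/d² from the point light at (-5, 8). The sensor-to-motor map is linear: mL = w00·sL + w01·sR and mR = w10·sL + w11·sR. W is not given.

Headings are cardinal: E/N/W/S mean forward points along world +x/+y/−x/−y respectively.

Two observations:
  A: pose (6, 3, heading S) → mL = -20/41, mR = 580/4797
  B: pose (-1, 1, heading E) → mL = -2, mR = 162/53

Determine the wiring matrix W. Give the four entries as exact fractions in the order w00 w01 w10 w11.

obs A: pose=(6,3,S) → sL=40/41, sR=200/117, mL=-20/41, mR=580/4797
obs B: pose=(-1,1,E) → sL=4, sR=100/53, mL=-2, mR=162/53
sensor matrix S = [[40/41, 200/117], [4, 100/53]]; det S = -1270400/254241
solve [mL_A; mL_B] = S·[w00; w01] and [mR_A; mR_B] = S·[w10; w11]:
  w00 = -1/2, w01 = 0, w10 = 1, w11 = -1/2

-1/2 0 1 -1/2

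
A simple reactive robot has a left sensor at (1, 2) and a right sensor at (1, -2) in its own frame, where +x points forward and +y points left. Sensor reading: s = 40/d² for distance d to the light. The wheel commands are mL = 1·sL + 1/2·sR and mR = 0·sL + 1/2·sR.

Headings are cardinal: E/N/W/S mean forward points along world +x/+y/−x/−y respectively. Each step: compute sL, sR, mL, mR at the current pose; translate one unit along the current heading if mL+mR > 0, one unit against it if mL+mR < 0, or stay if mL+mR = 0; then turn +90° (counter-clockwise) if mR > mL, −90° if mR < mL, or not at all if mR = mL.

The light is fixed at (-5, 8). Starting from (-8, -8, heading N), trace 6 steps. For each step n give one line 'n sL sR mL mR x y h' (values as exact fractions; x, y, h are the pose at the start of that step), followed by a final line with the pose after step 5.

n=0: pose=(-8,-8,N); sL=4/25, sR=20/113; mL=702/2825, mR=10/113; mL+mR=952/2825 → advance +1; mR−mL=-4/25 → turn -1·90°
n=1: pose=(-8,-7,E); sL=40/173, sR=40/293; mL=15180/50689, mR=20/293; mL+mR=18640/50689 → advance +1; mR−mL=-40/173 → turn -1·90°
n=2: pose=(-7,-7,S); sL=5/32, sR=5/34; mL=125/544, mR=5/68; mL+mR=165/544 → advance +1; mR−mL=-5/32 → turn -1·90°
n=3: pose=(-7,-8,W); sL=40/333, sR=8/41; mL=2972/13653, mR=4/41; mL+mR=4304/13653 → advance +1; mR−mL=-40/333 → turn -1·90°
n=4: pose=(-8,-8,N); sL=4/25, sR=20/113; mL=702/2825, mR=10/113; mL+mR=952/2825 → advance +1; mR−mL=-4/25 → turn -1·90°
n=5: pose=(-8,-7,E); sL=40/173, sR=40/293; mL=15180/50689, mR=20/293; mL+mR=18640/50689 → advance +1; mR−mL=-40/173 → turn -1·90°

0 4/25 20/113 702/2825 10/113 -8 -8 N
1 40/173 40/293 15180/50689 20/293 -8 -7 E
2 5/32 5/34 125/544 5/68 -7 -7 S
3 40/333 8/41 2972/13653 4/41 -7 -8 W
4 4/25 20/113 702/2825 10/113 -8 -8 N
5 40/173 40/293 15180/50689 20/293 -8 -7 E
final -7 -7 S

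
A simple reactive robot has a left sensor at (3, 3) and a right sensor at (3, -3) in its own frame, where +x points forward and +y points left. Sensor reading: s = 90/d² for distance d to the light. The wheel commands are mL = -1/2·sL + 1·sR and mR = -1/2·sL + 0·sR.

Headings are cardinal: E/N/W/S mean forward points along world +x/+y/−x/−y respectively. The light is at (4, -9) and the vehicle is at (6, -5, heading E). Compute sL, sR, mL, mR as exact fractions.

45/37 45/13 2745/962 -45/74

left sensor world pos  = (9, -2); dL² = 74
right sensor world pos = (9, -8); dR² = 26
sL = 90/74 = 45/37
sR = 90/26 = 45/13
mL = -1/2·sL + 1·sR = 2745/962
mR = -1/2·sL + 0·sR = -45/74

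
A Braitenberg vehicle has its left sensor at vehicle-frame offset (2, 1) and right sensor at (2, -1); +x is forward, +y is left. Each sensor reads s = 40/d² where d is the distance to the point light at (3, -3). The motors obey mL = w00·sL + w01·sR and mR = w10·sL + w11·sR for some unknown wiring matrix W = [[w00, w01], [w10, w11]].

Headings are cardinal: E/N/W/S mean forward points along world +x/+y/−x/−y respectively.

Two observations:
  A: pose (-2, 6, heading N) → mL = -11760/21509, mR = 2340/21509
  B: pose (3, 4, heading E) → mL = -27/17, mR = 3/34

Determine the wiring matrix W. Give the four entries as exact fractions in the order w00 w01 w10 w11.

obs A: pose=(-2,6,N) → sL=40/157, sR=40/137, mL=-11760/21509, mR=2340/21509
obs B: pose=(3,4,E) → sL=10/17, sR=1, mL=-27/17, mR=3/34
sensor matrix S = [[40/157, 40/137], [10/17, 1]]; det S = 30360/365653
solve [mL_A; mL_B] = S·[w00; w01] and [mR_A; mR_B] = S·[w10; w11]:
  w00 = -1, w01 = -1, w10 = 1, w11 = -1/2

-1 -1 1 -1/2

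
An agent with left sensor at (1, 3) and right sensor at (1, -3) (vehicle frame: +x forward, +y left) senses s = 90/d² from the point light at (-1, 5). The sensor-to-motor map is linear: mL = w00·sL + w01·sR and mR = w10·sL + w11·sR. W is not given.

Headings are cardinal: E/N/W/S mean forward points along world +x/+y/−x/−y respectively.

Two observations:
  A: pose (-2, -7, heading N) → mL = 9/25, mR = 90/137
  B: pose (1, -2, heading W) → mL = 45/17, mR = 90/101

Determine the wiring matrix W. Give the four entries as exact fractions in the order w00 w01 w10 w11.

obs A: pose=(-2,-7,N) → sL=90/137, sR=18/25, mL=9/25, mR=90/137
obs B: pose=(1,-2,W) → sL=90/101, sR=90/17, mL=45/17, mR=90/101
sensor matrix S = [[90/137, 18/25], [90/101, 90/17]]; det S = 3335904/1176145
solve [mL_A; mL_B] = S·[w00; w01] and [mR_A; mR_B] = S·[w10; w11]:
  w00 = 0, w01 = 1/2, w10 = 1, w11 = 0

0 1/2 1 0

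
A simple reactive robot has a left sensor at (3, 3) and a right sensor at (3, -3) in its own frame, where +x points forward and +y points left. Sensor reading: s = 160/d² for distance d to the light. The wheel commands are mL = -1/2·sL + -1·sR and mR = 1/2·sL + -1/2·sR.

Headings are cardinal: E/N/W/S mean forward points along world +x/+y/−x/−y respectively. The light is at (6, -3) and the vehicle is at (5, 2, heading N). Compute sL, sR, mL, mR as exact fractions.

2 40/17 -57/17 -3/17

left sensor world pos  = (2, 5); dL² = 80
right sensor world pos = (8, 5); dR² = 68
sL = 160/80 = 2
sR = 160/68 = 40/17
mL = -1/2·sL + -1·sR = -57/17
mR = 1/2·sL + -1/2·sR = -3/17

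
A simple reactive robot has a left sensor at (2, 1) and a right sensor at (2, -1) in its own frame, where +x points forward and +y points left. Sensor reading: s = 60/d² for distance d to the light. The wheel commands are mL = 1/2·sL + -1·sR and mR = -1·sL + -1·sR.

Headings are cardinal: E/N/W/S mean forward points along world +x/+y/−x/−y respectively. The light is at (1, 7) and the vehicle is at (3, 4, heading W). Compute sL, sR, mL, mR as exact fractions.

left sensor world pos  = (1, 3); dL² = 16
right sensor world pos = (1, 5); dR² = 4
sL = 60/16 = 15/4
sR = 60/4 = 15
mL = 1/2·sL + -1·sR = -105/8
mR = -1·sL + -1·sR = -75/4

15/4 15 -105/8 -75/4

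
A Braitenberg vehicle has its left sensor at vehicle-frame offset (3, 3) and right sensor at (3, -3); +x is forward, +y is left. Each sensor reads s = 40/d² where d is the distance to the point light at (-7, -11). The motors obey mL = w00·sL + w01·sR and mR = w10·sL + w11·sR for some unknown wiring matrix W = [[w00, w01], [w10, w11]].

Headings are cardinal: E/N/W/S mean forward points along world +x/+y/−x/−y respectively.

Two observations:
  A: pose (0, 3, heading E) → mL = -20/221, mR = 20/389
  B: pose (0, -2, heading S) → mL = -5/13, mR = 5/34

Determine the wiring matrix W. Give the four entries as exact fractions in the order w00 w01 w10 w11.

0 -1/2 1/2 0

obs A: pose=(0,3,E) → sL=40/389, sR=40/221, mL=-20/221, mR=20/389
obs B: pose=(0,-2,S) → sL=5/17, sR=10/13, mL=-5/13, mR=5/34
sensor matrix S = [[40/389, 40/221], [5/17, 10/13]]; det S = 37800/1461473
solve [mL_A; mL_B] = S·[w00; w01] and [mR_A; mR_B] = S·[w10; w11]:
  w00 = 0, w01 = -1/2, w10 = 1/2, w11 = 0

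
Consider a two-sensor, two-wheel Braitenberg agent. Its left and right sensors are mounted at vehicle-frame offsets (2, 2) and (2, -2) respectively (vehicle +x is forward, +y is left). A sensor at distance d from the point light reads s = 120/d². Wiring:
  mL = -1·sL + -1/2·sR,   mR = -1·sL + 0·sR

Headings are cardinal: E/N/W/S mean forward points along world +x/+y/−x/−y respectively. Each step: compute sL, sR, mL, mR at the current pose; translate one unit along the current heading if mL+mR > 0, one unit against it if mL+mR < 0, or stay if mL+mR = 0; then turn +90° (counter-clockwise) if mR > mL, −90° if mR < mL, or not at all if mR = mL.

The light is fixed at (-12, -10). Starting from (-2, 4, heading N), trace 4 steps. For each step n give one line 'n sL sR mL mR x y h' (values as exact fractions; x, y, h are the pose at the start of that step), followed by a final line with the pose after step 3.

0 3/8 3/10 -21/40 -3/8 -2 4 N
1 24/37 120/289 -9156/10693 -24/37 -2 3 W
2 12/29 60/101 -2082/2929 -12/29 -1 3 S
3 24/85 120/313 -12612/26605 -24/85 -1 4 E
final -2 4 N

n=0: pose=(-2,4,N); sL=3/8, sR=3/10; mL=-21/40, mR=-3/8; mL+mR=-9/10 → advance -1; mR−mL=3/20 → turn +1·90°
n=1: pose=(-2,3,W); sL=24/37, sR=120/289; mL=-9156/10693, mR=-24/37; mL+mR=-16092/10693 → advance -1; mR−mL=60/289 → turn +1·90°
n=2: pose=(-1,3,S); sL=12/29, sR=60/101; mL=-2082/2929, mR=-12/29; mL+mR=-3294/2929 → advance -1; mR−mL=30/101 → turn +1·90°
n=3: pose=(-1,4,E); sL=24/85, sR=120/313; mL=-12612/26605, mR=-24/85; mL+mR=-20124/26605 → advance -1; mR−mL=60/313 → turn +1·90°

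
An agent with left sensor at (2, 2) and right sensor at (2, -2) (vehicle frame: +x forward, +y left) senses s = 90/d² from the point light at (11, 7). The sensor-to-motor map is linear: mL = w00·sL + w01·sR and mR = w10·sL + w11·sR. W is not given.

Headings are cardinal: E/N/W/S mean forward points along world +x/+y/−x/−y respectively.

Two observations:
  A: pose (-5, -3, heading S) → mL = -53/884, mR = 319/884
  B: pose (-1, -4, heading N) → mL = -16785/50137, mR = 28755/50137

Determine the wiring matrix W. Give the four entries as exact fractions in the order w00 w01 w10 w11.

1/2 -1 1 1/2

obs A: pose=(-5,-3,S) → sL=9/34, sR=5/26, mL=-53/884, mR=319/884
obs B: pose=(-1,-4,N) → sL=90/277, sR=90/181, mL=-16785/50137, mR=28755/50137
sensor matrix S = [[9/34, 5/26], [90/277, 90/181]]; det S = 766080/11080277
solve [mL_A; mL_B] = S·[w00; w01] and [mR_A; mR_B] = S·[w10; w11]:
  w00 = 1/2, w01 = -1, w10 = 1, w11 = 1/2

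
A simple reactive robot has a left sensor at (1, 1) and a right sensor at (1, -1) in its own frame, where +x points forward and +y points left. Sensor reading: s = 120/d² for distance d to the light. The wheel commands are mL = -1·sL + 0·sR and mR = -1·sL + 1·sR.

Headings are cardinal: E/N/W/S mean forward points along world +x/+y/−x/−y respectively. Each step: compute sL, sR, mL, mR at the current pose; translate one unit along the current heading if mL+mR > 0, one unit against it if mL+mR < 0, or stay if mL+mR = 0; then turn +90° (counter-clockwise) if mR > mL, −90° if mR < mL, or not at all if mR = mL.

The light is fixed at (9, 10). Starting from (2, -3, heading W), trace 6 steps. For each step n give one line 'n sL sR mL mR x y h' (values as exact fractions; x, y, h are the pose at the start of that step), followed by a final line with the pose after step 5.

n=0: pose=(2,-3,W); sL=6/13, sR=15/26; mL=-6/13, mR=3/26; mL+mR=-9/26 → advance -1; mR−mL=15/26 → turn +1·90°
n=1: pose=(3,-3,S); sL=120/221, sR=24/49; mL=-120/221, mR=-576/10829; mL+mR=-6456/10829 → advance -1; mR−mL=24/49 → turn +1·90°
n=2: pose=(3,-2,E); sL=60/73, sR=60/97; mL=-60/73, mR=-1440/7081; mL+mR=-7260/7081 → advance -1; mR−mL=60/97 → turn +1·90°
n=3: pose=(2,-2,N); sL=24/37, sR=120/157; mL=-24/37, mR=672/5809; mL+mR=-3096/5809 → advance -1; mR−mL=120/157 → turn +1·90°
n=4: pose=(2,-3,W); sL=6/13, sR=15/26; mL=-6/13, mR=3/26; mL+mR=-9/26 → advance -1; mR−mL=15/26 → turn +1·90°
n=5: pose=(3,-3,S); sL=120/221, sR=24/49; mL=-120/221, mR=-576/10829; mL+mR=-6456/10829 → advance -1; mR−mL=24/49 → turn +1·90°

0 6/13 15/26 -6/13 3/26 2 -3 W
1 120/221 24/49 -120/221 -576/10829 3 -3 S
2 60/73 60/97 -60/73 -1440/7081 3 -2 E
3 24/37 120/157 -24/37 672/5809 2 -2 N
4 6/13 15/26 -6/13 3/26 2 -3 W
5 120/221 24/49 -120/221 -576/10829 3 -3 S
final 3 -2 E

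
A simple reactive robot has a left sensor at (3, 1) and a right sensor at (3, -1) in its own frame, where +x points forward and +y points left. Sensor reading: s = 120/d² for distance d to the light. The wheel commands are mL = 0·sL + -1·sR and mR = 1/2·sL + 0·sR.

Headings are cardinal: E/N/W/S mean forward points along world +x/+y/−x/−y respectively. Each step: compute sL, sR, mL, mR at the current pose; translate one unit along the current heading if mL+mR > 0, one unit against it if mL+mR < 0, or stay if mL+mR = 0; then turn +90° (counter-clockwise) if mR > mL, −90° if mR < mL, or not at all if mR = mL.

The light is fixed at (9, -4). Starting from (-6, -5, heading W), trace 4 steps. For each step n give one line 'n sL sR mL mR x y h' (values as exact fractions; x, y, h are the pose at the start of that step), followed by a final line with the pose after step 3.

n=0: pose=(-6,-5,W); sL=15/41, sR=10/27; mL=-10/27, mR=15/82; mL+mR=-415/2214 → advance -1; mR−mL=1225/2214 → turn +1·90°
n=1: pose=(-5,-5,S); sL=24/37, sR=120/241; mL=-120/241, mR=12/37; mL+mR=-1548/8917 → advance -1; mR−mL=7332/8917 → turn +1·90°
n=2: pose=(-5,-4,E); sL=60/61, sR=60/61; mL=-60/61, mR=30/61; mL+mR=-30/61 → advance -1; mR−mL=90/61 → turn +1·90°
n=3: pose=(-6,-4,N); sL=24/53, sR=24/41; mL=-24/41, mR=12/53; mL+mR=-780/2173 → advance -1; mR−mL=1764/2173 → turn +1·90°

0 15/41 10/27 -10/27 15/82 -6 -5 W
1 24/37 120/241 -120/241 12/37 -5 -5 S
2 60/61 60/61 -60/61 30/61 -5 -4 E
3 24/53 24/41 -24/41 12/53 -6 -4 N
final -6 -5 W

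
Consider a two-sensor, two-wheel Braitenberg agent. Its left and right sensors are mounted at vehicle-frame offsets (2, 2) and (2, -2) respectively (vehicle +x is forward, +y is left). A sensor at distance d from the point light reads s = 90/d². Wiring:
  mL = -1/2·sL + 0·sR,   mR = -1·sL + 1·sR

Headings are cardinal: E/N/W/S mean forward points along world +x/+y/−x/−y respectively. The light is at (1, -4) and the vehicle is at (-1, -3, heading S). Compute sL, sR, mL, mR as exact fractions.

left sensor world pos  = (1, -5); dL² = 1
right sensor world pos = (-3, -5); dR² = 17
sL = 90/1 = 90
sR = 90/17 = 90/17
mL = -1/2·sL + 0·sR = -45
mR = -1·sL + 1·sR = -1440/17

90 90/17 -45 -1440/17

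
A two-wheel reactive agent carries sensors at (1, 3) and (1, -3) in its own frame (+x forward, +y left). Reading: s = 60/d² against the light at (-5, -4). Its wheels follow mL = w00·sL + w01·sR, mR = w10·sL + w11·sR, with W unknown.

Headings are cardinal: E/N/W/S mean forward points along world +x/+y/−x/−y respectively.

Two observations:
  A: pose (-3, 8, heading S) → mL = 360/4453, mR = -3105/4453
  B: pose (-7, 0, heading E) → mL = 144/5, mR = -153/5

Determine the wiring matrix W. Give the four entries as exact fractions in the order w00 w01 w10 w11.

-1 1 -1/2 -1

obs A: pose=(-3,8,S) → sL=30/73, sR=30/61, mL=360/4453, mR=-3105/4453
obs B: pose=(-7,0,E) → sL=6/5, sR=30, mL=144/5, mR=-153/5
sensor matrix S = [[30/73, 30/61], [6/5, 30]]; det S = 52272/4453
solve [mL_A; mL_B] = S·[w00; w01] and [mR_A; mR_B] = S·[w10; w11]:
  w00 = -1, w01 = 1, w10 = -1/2, w11 = -1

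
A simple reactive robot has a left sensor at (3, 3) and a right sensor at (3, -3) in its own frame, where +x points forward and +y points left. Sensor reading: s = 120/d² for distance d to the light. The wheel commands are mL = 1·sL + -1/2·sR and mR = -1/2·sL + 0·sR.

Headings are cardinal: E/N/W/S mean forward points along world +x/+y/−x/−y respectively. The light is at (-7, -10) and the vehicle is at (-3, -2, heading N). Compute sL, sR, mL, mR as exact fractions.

left sensor world pos  = (-6, 1); dL² = 122
right sensor world pos = (0, 1); dR² = 170
sL = 120/122 = 60/61
sR = 120/170 = 12/17
mL = 1·sL + -1/2·sR = 654/1037
mR = -1/2·sL + 0·sR = -30/61

60/61 12/17 654/1037 -30/61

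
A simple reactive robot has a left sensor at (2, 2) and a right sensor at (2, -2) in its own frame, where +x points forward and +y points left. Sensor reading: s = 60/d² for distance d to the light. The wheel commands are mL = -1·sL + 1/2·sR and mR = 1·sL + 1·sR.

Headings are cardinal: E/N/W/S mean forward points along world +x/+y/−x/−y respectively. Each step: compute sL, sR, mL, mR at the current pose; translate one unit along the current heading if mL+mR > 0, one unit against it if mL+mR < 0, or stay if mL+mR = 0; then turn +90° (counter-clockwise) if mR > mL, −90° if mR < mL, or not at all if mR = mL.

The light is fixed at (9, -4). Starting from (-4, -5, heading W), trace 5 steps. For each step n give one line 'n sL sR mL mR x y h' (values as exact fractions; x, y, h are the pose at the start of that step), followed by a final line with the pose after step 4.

n=0: pose=(-4,-5,W); sL=10/39, sR=30/113; mL=-545/4407, mR=2300/4407; mL+mR=45/113 → advance +1; mR−mL=2845/4407 → turn +1·90°
n=1: pose=(-5,-5,S); sL=20/51, sR=12/53; mL=-754/2703, mR=1672/2703; mL+mR=18/53 → advance +1; mR−mL=2426/2703 → turn +1·90°
n=2: pose=(-5,-6,E); sL=5/12, sR=3/8; mL=-11/48, mR=19/24; mL+mR=9/16 → advance +1; mR−mL=49/48 → turn +1·90°
n=3: pose=(-4,-6,N); sL=4/15, sR=60/121; mL=-34/1815, mR=1384/1815; mL+mR=90/121 → advance +1; mR−mL=1418/1815 → turn +1·90°
n=4: pose=(-4,-5,W); sL=10/39, sR=30/113; mL=-545/4407, mR=2300/4407; mL+mR=45/113 → advance +1; mR−mL=2845/4407 → turn +1·90°

0 10/39 30/113 -545/4407 2300/4407 -4 -5 W
1 20/51 12/53 -754/2703 1672/2703 -5 -5 S
2 5/12 3/8 -11/48 19/24 -5 -6 E
3 4/15 60/121 -34/1815 1384/1815 -4 -6 N
4 10/39 30/113 -545/4407 2300/4407 -4 -5 W
final -5 -5 S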